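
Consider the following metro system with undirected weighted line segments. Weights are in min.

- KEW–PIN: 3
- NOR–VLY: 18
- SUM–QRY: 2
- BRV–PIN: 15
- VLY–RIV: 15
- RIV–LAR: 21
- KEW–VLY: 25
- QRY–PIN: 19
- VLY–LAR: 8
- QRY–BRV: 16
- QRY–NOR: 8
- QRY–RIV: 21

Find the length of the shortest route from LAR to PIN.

36 min

Running Dijkstra from LAR:
LAR: 0
VLY: 8  (via LAR)
RIV: 21  (via LAR)
NOR: 26  (via VLY)
KEW: 33  (via VLY)
QRY: 34  (via NOR)
SUM: 36  (via QRY)
PIN: 36  (via KEW)
Shortest route: LAR → VLY → KEW → PIN = 36 min.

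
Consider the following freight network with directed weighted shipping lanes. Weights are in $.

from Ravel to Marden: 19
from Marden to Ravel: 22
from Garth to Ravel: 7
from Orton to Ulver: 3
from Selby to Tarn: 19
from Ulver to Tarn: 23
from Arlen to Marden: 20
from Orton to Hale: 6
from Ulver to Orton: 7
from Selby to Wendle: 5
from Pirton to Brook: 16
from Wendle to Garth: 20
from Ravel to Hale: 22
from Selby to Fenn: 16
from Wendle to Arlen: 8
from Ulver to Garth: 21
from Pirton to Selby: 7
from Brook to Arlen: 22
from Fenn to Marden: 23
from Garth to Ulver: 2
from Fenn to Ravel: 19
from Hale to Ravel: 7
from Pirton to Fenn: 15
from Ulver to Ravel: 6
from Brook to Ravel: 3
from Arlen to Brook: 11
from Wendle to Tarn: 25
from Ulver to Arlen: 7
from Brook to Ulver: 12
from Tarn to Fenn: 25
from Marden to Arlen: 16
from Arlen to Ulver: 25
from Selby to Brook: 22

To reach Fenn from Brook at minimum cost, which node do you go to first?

Enumerating some paths:
Brook–Arlen–Ulver–Tarn–Fenn: 22+25+23+25 = 95
Brook–Ravel–Marden–Arlen–Ulver–Tarn–Fenn: 3+19+16+25+23+25 = 111
Brook–Ulver–Tarn–Fenn: 12+23+25 = 60
The minimum is $60 via Brook–Ulver–Tarn–Fenn.
So from Brook the first move is to Ulver.

Ulver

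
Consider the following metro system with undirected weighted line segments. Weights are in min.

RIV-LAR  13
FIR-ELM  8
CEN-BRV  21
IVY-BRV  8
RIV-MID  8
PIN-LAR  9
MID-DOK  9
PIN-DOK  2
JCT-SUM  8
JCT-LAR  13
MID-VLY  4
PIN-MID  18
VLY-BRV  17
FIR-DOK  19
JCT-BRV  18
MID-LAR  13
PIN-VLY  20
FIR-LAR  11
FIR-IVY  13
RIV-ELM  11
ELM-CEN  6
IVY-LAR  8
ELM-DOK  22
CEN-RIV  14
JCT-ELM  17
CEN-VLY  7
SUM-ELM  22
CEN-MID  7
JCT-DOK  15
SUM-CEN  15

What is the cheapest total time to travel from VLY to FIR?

21 min

Candidate routes:
VLY–CEN–ELM–FIR: 7+6+8 = 21
VLY–MID–CEN–ELM–FIR: 4+7+6+8 = 25
Cheapest is VLY–CEN–ELM–FIR at 21 min.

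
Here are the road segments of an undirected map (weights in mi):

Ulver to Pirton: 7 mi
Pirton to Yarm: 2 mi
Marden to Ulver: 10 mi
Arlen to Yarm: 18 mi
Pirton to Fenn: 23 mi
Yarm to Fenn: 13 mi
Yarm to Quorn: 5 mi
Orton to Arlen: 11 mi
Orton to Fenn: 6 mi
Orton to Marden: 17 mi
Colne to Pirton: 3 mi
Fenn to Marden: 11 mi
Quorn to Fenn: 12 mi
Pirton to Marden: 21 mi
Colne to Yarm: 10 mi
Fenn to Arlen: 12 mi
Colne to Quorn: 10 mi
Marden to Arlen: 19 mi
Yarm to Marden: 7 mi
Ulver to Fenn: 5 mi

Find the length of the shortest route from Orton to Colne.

Compare a few routes:
Orton–Fenn–Ulver–Pirton–Colne: 6+5+7+3 = 21
Orton–Fenn–Quorn–Yarm–Pirton–Colne: 6+12+5+2+3 = 28
Orton–Fenn–Quorn–Colne: 6+12+10 = 28
Orton–Fenn–Yarm–Pirton–Colne: 6+13+2+3 = 24
The minimum is 21 mi via Orton–Fenn–Ulver–Pirton–Colne.

21 mi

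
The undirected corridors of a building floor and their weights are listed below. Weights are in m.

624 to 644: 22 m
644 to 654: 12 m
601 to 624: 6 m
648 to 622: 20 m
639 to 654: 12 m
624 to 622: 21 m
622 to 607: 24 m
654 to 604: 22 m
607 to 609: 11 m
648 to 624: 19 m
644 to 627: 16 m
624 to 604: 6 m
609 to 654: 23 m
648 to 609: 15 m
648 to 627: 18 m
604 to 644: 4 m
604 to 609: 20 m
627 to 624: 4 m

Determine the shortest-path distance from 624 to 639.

Shortest distances from 624:
624: 0
627: 4  (via 624)
604: 6  (via 624)
601: 6  (via 624)
644: 10  (via 604)
648: 19  (via 624)
622: 21  (via 624)
654: 22  (via 644)
609: 26  (via 604)
639: 34  (via 654)
Shortest route: 624–604–644–654–639 = 34 m.

34 m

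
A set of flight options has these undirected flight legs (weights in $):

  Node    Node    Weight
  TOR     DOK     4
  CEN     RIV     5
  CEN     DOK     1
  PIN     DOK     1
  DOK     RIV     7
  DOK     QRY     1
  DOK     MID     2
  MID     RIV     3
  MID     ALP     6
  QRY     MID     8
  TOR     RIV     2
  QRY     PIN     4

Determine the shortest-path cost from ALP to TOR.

Enumerating some paths:
ALP → MID → RIV → TOR: 6+3+2 = 11
ALP → MID → DOK → TOR: 6+2+4 = 12
ALP → MID → DOK → CEN → RIV → TOR: 6+2+1+5+2 = 16
Cheapest is ALP → MID → RIV → TOR at $11.

$11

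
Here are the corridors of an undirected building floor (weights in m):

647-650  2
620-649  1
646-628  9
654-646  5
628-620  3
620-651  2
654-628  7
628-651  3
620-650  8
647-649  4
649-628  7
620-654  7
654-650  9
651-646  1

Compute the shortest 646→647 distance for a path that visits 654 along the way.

Shortest 646→654: 646–654 = 5
Best 654 to 647: 654–650–647 costing 11
Total via 654: 5 + 11 = 16 m.

16 m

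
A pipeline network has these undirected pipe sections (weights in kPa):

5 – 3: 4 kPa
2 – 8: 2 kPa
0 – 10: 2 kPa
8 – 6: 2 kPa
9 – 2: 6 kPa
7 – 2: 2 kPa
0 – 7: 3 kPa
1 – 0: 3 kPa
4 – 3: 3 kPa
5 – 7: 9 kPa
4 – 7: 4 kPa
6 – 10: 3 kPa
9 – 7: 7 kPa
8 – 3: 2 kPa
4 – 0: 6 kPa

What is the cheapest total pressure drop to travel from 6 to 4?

Shortest distances from 6:
6: 0
8: 2  (via 6)
10: 3  (via 6)
2: 4  (via 8)
3: 4  (via 8)
0: 5  (via 10)
7: 6  (via 2)
4: 7  (via 3)
Shortest route: 6–8–3–4 = 7 kPa.

7 kPa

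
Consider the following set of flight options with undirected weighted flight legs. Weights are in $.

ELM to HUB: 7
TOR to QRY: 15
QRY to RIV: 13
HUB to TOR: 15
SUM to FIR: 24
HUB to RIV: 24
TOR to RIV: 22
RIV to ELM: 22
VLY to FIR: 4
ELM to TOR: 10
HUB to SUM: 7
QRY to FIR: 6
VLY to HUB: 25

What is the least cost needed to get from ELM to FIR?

Running Dijkstra from ELM:
ELM: 0
HUB: 7  (via ELM)
TOR: 10  (via ELM)
SUM: 14  (via HUB)
RIV: 22  (via ELM)
QRY: 25  (via TOR)
FIR: 31  (via QRY)
Shortest route: ELM–TOR–QRY–FIR = $31.

$31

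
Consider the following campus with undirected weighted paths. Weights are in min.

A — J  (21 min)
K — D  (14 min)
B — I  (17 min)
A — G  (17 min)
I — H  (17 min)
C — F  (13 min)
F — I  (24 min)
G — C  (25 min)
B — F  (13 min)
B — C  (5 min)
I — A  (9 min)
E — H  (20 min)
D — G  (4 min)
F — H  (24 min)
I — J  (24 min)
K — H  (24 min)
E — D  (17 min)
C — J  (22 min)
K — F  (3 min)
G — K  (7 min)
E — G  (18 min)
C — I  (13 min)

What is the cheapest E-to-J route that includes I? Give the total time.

Shortest E→I: E → H → I = 37
Best I to J: I → J costing 24
Total via I: 37 + 24 = 61 min.

61 min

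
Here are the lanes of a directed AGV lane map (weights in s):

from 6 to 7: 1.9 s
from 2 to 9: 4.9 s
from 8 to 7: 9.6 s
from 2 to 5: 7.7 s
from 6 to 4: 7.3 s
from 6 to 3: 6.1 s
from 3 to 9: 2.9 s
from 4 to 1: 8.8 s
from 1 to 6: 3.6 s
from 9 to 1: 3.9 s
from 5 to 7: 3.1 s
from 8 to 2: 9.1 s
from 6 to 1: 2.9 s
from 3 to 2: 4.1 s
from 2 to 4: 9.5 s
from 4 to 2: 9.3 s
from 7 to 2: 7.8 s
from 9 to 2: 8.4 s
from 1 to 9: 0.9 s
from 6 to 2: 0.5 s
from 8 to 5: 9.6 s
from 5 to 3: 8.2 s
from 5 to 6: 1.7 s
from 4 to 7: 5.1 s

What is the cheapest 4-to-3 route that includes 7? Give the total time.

Shortest 4→7: 4 → 7 = 5.1
Shortest 7→3: 7 → 2 → 5 → 6 → 3 = 23.3
Total via 7: 5.1 + 23.3 = 28.4 s.

28.4 s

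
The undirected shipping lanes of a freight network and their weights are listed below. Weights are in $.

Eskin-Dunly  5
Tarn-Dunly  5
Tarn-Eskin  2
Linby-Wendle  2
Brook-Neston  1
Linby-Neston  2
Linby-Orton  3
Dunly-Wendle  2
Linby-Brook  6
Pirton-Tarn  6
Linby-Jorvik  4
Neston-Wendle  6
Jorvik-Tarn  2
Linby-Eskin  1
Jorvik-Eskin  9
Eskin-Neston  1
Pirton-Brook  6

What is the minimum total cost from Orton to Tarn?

$6

Enumerating some paths:
Orton → Linby → Eskin → Tarn: 3+1+2 = 6
Orton → Linby → Wendle → Dunly → Tarn: 3+2+2+5 = 12
Orton → Linby → Neston → Eskin → Tarn: 3+2+1+2 = 8
Orton → Linby → Jorvik → Tarn: 3+4+2 = 9
The minimum is $6 via Orton → Linby → Eskin → Tarn.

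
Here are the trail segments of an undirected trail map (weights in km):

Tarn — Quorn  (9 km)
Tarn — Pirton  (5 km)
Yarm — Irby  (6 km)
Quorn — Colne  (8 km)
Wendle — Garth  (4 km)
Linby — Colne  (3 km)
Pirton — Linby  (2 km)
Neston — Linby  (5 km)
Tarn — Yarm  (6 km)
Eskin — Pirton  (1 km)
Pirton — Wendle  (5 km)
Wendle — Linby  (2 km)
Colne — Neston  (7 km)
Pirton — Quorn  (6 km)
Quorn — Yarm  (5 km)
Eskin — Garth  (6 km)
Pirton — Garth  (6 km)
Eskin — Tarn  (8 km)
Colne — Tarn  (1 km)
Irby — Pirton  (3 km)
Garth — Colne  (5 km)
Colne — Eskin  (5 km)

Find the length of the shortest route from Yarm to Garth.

12 km

Candidate routes:
Yarm → Irby → Pirton → Eskin → Garth: 6+3+1+6 = 16
Yarm → Tarn → Colne → Linby → Wendle → Garth: 6+1+3+2+4 = 16
Yarm → Tarn → Colne → Garth: 6+1+5 = 12
Yarm → Irby → Pirton → Garth: 6+3+6 = 15
The minimum is 12 km via Yarm → Tarn → Colne → Garth.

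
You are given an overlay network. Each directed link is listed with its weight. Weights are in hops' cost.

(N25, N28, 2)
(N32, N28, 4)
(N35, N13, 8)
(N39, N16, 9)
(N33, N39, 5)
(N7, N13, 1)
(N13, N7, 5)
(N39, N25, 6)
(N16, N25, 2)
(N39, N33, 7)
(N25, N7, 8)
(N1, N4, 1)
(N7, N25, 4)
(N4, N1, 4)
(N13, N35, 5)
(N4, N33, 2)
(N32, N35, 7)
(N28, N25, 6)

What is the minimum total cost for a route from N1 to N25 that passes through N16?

19 hops' cost

Shortest N1→N16: N1 → N4 → N33 → N39 → N16 = 17
Shortest N16→N25: N16 → N25 = 2
Total via N16: 17 + 2 = 19 hops' cost.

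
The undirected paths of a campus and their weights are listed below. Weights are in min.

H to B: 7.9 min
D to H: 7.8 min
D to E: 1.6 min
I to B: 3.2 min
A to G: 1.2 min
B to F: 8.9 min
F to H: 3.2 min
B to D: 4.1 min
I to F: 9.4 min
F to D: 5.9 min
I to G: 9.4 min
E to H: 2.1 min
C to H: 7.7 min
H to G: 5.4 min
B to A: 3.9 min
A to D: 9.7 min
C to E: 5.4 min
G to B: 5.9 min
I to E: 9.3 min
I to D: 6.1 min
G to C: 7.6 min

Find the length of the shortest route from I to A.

7.1 min

Shortest distances from I:
I: 0
B: 3.2  (via I)
D: 6.1  (via I)
A: 7.1  (via B)
Shortest route: I → B → A = 7.1 min.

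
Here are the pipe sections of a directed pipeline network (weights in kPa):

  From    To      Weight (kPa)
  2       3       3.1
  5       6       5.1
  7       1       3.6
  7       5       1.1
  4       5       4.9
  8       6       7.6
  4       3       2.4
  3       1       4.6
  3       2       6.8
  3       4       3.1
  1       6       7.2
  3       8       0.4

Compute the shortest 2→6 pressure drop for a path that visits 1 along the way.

Best 2 to 1: 2 → 3 → 1 costing 7.7
Best 1 to 6: 1 → 6 costing 7.2
Total via 1: 7.7 + 7.2 = 14.9 kPa.

14.9 kPa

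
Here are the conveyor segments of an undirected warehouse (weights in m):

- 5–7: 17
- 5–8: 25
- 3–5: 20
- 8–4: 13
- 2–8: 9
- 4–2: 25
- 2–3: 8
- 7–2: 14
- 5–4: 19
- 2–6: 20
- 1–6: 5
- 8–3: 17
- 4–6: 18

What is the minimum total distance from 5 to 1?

42 m

Shortest distances from 5:
5: 0
7: 17  (via 5)
4: 19  (via 5)
3: 20  (via 5)
8: 25  (via 5)
2: 28  (via 3)
6: 37  (via 4)
1: 42  (via 6)
Shortest route: 5–4–6–1 = 42 m.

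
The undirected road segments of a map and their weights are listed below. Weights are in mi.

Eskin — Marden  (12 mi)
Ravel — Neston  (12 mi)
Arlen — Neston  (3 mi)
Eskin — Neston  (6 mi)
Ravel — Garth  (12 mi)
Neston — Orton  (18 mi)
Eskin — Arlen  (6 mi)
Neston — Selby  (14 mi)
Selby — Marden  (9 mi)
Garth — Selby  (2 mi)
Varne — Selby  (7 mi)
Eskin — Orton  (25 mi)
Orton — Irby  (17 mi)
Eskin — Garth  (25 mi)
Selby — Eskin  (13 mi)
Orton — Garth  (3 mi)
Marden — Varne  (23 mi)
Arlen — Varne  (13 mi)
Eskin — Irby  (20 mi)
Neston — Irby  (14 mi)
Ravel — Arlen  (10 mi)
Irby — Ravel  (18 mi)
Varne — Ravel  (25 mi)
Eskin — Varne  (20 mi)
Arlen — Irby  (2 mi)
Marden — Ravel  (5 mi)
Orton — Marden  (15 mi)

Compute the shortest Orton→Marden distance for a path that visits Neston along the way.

35 mi

Shortest Orton→Neston: Orton → Neston = 18
Shortest Neston→Marden: Neston → Ravel → Marden = 17
Total via Neston: 18 + 17 = 35 mi.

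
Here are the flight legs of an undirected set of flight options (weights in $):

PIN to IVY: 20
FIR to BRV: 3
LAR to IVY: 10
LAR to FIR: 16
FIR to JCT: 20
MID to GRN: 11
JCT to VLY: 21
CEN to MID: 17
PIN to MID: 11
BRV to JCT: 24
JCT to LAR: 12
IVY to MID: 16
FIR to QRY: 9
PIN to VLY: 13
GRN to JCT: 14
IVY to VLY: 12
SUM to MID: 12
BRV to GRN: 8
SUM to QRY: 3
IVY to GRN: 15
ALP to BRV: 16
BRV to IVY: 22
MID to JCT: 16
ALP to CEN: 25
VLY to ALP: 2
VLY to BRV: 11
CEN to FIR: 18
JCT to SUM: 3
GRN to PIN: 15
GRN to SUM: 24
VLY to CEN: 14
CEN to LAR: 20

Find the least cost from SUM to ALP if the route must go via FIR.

Best SUM to FIR: SUM → QRY → FIR costing 12
Best FIR to ALP: FIR → BRV → VLY → ALP costing 16
Total via FIR: 12 + 16 = $28.

$28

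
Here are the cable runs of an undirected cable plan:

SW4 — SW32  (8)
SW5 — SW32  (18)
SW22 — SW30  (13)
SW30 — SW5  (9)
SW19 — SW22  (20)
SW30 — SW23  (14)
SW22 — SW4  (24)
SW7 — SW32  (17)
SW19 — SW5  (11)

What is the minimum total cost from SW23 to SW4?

49

Candidate routes:
SW23 → SW30 → SW5 → SW19 → SW22 → SW4: 14+9+11+20+24 = 78
SW23 → SW30 → SW22 → SW4: 14+13+24 = 51
SW23 → SW30 → SW5 → SW32 → SW4: 14+9+18+8 = 49
The minimum is 49 via SW23 → SW30 → SW5 → SW32 → SW4.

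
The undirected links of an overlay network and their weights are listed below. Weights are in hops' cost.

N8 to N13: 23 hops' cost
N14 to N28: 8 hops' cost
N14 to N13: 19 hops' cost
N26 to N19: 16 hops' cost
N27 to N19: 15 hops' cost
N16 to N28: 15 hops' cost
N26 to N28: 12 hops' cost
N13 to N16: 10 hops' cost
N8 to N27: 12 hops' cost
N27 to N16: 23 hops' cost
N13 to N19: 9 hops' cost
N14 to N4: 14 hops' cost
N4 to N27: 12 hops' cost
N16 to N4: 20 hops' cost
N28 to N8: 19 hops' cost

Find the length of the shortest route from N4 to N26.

34 hops' cost

Settle nodes by increasing distance from N4:
N4: 0
N27: 12  (via N4)
N14: 14  (via N4)
N16: 20  (via N4)
N28: 22  (via N14)
N8: 24  (via N27)
N19: 27  (via N27)
N13: 30  (via N16)
N26: 34  (via N28)
Shortest route: N4–N14–N28–N26 = 34 hops' cost.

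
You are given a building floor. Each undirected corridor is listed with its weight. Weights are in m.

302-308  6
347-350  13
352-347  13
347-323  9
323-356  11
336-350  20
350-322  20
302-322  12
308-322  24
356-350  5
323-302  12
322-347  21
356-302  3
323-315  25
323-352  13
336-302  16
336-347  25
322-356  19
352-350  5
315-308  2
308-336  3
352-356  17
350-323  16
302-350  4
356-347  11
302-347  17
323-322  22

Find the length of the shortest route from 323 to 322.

Running Dijkstra from 323:
323: 0
347: 9  (via 323)
356: 11  (via 323)
302: 12  (via 323)
352: 13  (via 323)
350: 16  (via 323)
308: 18  (via 302)
315: 20  (via 308)
336: 21  (via 308)
322: 22  (via 323)
Shortest route: 323–322 = 22 m.

22 m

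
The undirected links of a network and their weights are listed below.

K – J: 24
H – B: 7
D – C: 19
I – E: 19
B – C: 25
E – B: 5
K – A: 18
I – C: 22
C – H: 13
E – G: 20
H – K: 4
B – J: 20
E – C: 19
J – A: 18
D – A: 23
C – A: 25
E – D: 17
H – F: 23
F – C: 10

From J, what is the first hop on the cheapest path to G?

B

Compare a few routes:
J–K–H–B–E–G: 24+4+7+5+20 = 60
J–B–E–G: 20+5+20 = 45
J–A–K–H–B–E–G: 18+18+4+7+5+20 = 72
The minimum is 45 via J–B–E–G.
So from J the first move is to B.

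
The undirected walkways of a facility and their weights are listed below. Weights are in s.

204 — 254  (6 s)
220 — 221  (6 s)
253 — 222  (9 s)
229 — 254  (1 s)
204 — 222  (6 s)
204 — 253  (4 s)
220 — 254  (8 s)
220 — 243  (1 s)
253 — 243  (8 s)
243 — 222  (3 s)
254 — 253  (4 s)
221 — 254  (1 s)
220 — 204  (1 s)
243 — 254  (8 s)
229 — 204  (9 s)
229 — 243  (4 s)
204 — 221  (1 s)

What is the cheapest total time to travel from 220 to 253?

5 s

Shortest distances from 220:
220: 0
204: 1  (via 220)
243: 1  (via 220)
221: 2  (via 204)
254: 3  (via 221)
222: 4  (via 243)
229: 4  (via 254)
253: 5  (via 204)
Shortest route: 220–204–253 = 5 s.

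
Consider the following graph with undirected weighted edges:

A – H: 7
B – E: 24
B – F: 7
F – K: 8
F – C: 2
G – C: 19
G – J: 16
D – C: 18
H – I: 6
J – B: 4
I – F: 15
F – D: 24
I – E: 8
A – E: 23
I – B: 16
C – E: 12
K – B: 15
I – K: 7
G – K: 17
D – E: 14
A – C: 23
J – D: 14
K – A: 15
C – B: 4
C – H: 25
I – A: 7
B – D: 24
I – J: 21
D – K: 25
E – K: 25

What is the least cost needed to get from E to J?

Settle nodes by increasing distance from E:
E: 0
I: 8  (via E)
C: 12  (via E)
D: 14  (via E)
F: 14  (via C)
H: 14  (via I)
A: 15  (via I)
K: 15  (via I)
B: 16  (via C)
J: 20  (via B)
Shortest route: E → C → B → J = 20.

20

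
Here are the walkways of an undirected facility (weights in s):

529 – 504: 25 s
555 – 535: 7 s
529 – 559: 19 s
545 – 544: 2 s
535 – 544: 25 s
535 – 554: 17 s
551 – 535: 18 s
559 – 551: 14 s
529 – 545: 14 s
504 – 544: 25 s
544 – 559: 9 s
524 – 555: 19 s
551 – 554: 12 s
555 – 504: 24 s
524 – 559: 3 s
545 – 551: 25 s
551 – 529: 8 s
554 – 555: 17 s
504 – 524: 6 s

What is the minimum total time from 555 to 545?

Running Dijkstra from 555:
555: 0
535: 7  (via 555)
554: 17  (via 555)
524: 19  (via 555)
559: 22  (via 524)
504: 24  (via 555)
551: 25  (via 535)
544: 31  (via 559)
529: 33  (via 551)
545: 33  (via 544)
Shortest route: 555 → 524 → 559 → 544 → 545 = 33 s.

33 s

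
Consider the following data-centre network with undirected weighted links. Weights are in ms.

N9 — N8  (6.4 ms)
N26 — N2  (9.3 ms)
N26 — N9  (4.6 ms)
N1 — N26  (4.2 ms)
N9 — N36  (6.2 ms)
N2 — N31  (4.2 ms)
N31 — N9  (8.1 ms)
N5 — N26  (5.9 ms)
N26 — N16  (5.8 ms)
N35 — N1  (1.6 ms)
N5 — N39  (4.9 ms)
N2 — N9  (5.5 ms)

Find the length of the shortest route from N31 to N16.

Compare a few routes:
N31–N9–N26–N16: 8.1+4.6+5.8 = 18.5
N31–N2–N26–N16: 4.2+9.3+5.8 = 19.3
N31–N9–N2–N26–N16: 8.1+5.5+9.3+5.8 = 28.7
N31–N2–N9–N26–N16: 4.2+5.5+4.6+5.8 = 20.1
The minimum is 18.5 ms via N31–N9–N26–N16.

18.5 ms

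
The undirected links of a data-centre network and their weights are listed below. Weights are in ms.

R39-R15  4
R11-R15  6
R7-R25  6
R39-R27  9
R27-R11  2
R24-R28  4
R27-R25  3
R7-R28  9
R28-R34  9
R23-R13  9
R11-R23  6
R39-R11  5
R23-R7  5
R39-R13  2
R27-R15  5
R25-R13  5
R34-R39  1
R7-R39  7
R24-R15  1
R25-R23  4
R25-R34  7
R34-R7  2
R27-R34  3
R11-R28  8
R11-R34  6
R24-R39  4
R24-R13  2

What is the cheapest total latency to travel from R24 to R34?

5 ms

Shortest distances from R24:
R24: 0
R15: 1  (via R24)
R13: 2  (via R24)
R28: 4  (via R24)
R39: 4  (via R24)
R34: 5  (via R39)
Shortest route: R24 → R39 → R34 = 5 ms.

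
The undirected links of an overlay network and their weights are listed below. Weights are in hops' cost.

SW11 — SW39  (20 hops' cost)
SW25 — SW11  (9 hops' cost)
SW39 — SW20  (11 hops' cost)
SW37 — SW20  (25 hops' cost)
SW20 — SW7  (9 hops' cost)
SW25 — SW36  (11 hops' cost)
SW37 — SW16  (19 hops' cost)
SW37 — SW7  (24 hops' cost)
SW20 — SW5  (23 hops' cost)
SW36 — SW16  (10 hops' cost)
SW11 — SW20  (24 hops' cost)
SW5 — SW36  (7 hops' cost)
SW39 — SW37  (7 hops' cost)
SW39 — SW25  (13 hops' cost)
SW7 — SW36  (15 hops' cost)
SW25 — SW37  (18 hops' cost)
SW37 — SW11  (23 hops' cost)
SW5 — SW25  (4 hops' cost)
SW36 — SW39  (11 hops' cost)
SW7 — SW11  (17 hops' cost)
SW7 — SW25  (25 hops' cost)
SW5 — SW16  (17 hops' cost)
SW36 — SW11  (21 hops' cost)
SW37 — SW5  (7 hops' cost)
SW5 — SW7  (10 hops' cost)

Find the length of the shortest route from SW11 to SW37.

Running Dijkstra from SW11:
SW11: 0
SW25: 9  (via SW11)
SW5: 13  (via SW25)
SW7: 17  (via SW11)
SW36: 20  (via SW25)
SW37: 20  (via SW5)
Shortest route: SW11–SW25–SW5–SW37 = 20 hops' cost.

20 hops' cost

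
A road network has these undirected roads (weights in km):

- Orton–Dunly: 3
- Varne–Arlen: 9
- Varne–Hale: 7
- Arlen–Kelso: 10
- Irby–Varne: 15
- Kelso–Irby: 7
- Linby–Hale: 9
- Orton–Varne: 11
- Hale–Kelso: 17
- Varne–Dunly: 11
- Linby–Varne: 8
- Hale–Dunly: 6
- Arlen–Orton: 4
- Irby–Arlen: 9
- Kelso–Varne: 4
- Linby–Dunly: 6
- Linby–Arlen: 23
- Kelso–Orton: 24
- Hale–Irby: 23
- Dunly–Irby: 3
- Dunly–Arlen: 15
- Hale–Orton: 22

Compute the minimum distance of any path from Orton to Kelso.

Compare a few routes:
Orton–Arlen–Kelso: 4+10 = 14
Orton–Varne–Kelso: 11+4 = 15
Orton–Dunly–Irby–Kelso: 3+3+7 = 13
The minimum is 13 km via Orton–Dunly–Irby–Kelso.

13 km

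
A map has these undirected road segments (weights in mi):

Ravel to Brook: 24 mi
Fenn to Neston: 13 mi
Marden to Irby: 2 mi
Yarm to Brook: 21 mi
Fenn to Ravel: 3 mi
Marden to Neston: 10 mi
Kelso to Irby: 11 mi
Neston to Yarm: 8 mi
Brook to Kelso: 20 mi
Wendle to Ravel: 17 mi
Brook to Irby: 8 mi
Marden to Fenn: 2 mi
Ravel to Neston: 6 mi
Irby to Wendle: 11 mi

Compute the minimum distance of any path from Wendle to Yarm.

31 mi

Running Dijkstra from Wendle:
Wendle: 0
Irby: 11  (via Wendle)
Marden: 13  (via Irby)
Fenn: 15  (via Marden)
Ravel: 17  (via Wendle)
Brook: 19  (via Irby)
Kelso: 22  (via Irby)
Neston: 23  (via Marden)
Yarm: 31  (via Neston)
Shortest route: Wendle → Irby → Marden → Neston → Yarm = 31 mi.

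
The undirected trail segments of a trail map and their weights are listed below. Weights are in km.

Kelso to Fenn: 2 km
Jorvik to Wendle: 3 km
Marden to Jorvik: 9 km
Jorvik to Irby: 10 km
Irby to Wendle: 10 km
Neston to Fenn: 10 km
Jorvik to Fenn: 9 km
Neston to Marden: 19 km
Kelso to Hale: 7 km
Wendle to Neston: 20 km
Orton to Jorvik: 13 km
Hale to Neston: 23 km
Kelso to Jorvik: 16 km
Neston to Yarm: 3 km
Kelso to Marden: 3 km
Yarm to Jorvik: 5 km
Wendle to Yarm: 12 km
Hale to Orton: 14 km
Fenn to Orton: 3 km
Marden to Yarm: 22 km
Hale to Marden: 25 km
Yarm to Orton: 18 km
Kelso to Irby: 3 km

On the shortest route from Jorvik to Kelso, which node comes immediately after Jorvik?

Enumerating some paths:
Jorvik - Marden - Kelso: 9+3 = 12
Jorvik - Irby - Kelso: 10+3 = 13
Jorvik - Fenn - Kelso: 9+2 = 11
Jorvik - Wendle - Irby - Kelso: 3+10+3 = 16
The minimum is 11 km via Jorvik - Fenn - Kelso.
So from Jorvik the first move is to Fenn.

Fenn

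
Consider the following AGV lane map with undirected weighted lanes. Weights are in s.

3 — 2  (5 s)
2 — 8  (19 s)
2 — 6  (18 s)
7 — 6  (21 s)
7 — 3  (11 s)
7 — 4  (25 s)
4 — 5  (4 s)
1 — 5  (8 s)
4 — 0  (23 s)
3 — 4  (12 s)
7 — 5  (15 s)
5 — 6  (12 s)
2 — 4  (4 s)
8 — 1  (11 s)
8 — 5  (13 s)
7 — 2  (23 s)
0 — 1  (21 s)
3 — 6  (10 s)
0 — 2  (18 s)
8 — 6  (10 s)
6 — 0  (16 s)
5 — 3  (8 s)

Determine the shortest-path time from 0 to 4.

22 s

Shortest distances from 0:
0: 0
6: 16  (via 0)
2: 18  (via 0)
1: 21  (via 0)
4: 22  (via 2)
Shortest route: 0 → 2 → 4 = 22 s.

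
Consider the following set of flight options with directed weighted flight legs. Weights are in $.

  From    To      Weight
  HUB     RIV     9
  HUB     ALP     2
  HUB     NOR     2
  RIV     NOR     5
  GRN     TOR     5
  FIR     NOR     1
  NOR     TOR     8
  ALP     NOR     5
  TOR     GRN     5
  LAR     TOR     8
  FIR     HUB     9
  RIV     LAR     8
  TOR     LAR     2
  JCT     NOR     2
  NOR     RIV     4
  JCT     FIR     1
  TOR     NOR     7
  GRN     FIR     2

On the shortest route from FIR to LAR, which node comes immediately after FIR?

NOR

Candidate routes:
FIR - NOR - TOR - LAR: 1+8+2 = 11
FIR - NOR - RIV - LAR: 1+4+8 = 13
Cheapest is FIR - NOR - TOR - LAR at $11.
So from FIR the first move is to NOR.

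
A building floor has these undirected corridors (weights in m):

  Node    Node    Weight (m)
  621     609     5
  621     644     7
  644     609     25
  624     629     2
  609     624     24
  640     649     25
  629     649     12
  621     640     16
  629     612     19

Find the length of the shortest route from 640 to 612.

Enumerating some paths:
640 → 621 → 609 → 624 → 629 → 612: 16+5+24+2+19 = 66
640 → 649 → 629 → 612: 25+12+19 = 56
Cheapest is 640 → 649 → 629 → 612 at 56 m.

56 m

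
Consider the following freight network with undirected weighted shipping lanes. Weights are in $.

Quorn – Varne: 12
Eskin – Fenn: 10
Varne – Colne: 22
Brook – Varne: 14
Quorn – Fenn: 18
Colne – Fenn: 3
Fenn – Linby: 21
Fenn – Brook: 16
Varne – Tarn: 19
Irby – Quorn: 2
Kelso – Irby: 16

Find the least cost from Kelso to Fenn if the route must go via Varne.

$55

Best Kelso to Varne: Kelso → Irby → Quorn → Varne costing 30
Shortest Varne→Fenn: Varne → Colne → Fenn = 25
Total via Varne: 30 + 25 = $55.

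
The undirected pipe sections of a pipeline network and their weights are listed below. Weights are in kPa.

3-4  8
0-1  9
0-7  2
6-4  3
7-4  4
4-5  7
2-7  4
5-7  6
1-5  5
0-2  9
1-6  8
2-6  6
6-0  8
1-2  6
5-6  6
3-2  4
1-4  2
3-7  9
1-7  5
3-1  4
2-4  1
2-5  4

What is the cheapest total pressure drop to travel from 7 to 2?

4 kPa

Compare a few routes:
7 - 5 - 2: 6+4 = 10
7 - 4 - 2: 4+1 = 5
7 - 1 - 4 - 2: 5+2+1 = 8
7 - 2: 4 = 4
Cheapest is 7 - 2 at 4 kPa.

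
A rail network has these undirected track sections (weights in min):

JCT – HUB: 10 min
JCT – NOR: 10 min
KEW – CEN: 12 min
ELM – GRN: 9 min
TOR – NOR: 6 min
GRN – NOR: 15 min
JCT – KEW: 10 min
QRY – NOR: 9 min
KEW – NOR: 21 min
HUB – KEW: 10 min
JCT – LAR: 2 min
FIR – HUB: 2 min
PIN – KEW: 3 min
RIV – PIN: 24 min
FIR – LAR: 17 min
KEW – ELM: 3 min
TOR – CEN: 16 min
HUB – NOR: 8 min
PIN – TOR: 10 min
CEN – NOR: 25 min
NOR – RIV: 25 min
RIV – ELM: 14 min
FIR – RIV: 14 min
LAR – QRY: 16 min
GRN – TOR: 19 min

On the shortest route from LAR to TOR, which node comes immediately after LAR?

Candidate routes:
LAR - JCT - HUB - NOR - TOR: 2+10+8+6 = 26
LAR - QRY - NOR - TOR: 16+9+6 = 31
LAR - JCT - NOR - TOR: 2+10+6 = 18
LAR - JCT - KEW - PIN - TOR: 2+10+3+10 = 25
The minimum is 18 min via LAR - JCT - NOR - TOR.
So from LAR the first move is to JCT.

JCT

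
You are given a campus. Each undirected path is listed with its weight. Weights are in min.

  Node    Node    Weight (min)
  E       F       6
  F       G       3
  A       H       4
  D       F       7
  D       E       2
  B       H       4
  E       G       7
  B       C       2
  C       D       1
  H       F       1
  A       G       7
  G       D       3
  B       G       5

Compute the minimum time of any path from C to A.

Enumerating some paths:
C–B–H–A: 2+4+4 = 10
C–D–G–F–H–A: 1+3+3+1+4 = 12
C–D–G–A: 1+3+7 = 11
C–D–F–H–A: 1+7+1+4 = 13
Cheapest is C–B–H–A at 10 min.

10 min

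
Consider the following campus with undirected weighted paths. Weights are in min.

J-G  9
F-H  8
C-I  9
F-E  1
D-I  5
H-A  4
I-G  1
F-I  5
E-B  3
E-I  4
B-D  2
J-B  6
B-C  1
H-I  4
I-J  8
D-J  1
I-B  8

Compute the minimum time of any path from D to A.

Candidate routes:
D - I - H - A: 5+4+4 = 13
D - J - I - H - A: 1+8+4+4 = 17
Cheapest is D - I - H - A at 13 min.

13 min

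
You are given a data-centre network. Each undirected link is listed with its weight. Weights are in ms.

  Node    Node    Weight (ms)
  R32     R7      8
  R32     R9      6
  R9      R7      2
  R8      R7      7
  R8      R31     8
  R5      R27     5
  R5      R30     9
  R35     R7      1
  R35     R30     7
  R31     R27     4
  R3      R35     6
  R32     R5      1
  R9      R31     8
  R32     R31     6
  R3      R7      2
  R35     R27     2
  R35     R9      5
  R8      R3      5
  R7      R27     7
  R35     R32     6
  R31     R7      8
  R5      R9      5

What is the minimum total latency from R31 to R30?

13 ms

Candidate routes:
R31–R9–R7–R35–R30: 8+2+1+7 = 18
R31–R32–R5–R30: 6+1+9 = 16
R31–R27–R35–R30: 4+2+7 = 13
R31–R7–R35–R30: 8+1+7 = 16
Cheapest is R31–R27–R35–R30 at 13 ms.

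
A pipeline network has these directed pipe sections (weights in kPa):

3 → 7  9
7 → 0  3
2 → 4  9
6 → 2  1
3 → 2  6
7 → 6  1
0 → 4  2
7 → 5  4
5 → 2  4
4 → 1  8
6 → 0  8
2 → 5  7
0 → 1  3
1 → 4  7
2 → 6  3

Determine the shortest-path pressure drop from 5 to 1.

Shortest distances from 5:
5: 0
2: 4  (via 5)
6: 7  (via 2)
4: 13  (via 2)
0: 15  (via 6)
1: 18  (via 0)
Shortest route: 5 → 2 → 6 → 0 → 1 = 18 kPa.

18 kPa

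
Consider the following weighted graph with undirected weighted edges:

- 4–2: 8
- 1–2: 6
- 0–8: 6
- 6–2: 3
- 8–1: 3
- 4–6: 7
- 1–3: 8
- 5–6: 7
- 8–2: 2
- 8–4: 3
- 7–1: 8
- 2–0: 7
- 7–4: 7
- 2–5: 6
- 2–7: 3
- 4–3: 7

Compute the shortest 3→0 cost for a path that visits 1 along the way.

Best 3 to 1: 3 → 1 costing 8
Best 1 to 0: 1 → 8 → 0 costing 9
Total via 1: 8 + 9 = 17.

17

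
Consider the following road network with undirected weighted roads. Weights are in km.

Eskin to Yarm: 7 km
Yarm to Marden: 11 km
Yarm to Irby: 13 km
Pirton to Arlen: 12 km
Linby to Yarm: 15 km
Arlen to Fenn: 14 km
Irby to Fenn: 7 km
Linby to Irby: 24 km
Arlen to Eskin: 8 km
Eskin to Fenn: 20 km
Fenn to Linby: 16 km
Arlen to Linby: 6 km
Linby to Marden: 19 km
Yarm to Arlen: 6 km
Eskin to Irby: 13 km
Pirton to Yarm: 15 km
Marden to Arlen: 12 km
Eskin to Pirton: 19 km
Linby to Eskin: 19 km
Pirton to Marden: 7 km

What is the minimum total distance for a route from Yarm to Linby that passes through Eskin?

Best Yarm to Eskin: Yarm → Eskin costing 7
Best Eskin to Linby: Eskin → Arlen → Linby costing 14
Total via Eskin: 7 + 14 = 21 km.

21 km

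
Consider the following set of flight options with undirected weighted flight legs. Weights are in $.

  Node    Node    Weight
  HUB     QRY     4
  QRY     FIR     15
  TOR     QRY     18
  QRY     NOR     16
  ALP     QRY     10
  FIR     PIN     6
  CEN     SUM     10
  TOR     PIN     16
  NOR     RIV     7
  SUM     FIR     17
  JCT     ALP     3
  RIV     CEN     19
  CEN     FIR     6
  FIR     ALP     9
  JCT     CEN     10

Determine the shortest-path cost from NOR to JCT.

$29

Shortest distances from NOR:
NOR: 0
RIV: 7  (via NOR)
QRY: 16  (via NOR)
HUB: 20  (via QRY)
ALP: 26  (via QRY)
CEN: 26  (via RIV)
JCT: 29  (via ALP)
Shortest route: NOR → QRY → ALP → JCT = $29.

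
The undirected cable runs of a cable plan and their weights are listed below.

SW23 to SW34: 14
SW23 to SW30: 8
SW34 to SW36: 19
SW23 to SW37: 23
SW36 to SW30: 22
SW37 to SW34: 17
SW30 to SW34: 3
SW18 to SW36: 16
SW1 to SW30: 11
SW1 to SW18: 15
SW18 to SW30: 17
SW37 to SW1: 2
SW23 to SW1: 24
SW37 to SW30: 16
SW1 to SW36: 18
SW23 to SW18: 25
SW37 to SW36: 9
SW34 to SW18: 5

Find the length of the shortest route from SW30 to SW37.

13

Shortest distances from SW30:
SW30: 0
SW34: 3  (via SW30)
SW23: 8  (via SW30)
SW18: 8  (via SW34)
SW1: 11  (via SW30)
SW37: 13  (via SW1)
Shortest route: SW30–SW1–SW37 = 13.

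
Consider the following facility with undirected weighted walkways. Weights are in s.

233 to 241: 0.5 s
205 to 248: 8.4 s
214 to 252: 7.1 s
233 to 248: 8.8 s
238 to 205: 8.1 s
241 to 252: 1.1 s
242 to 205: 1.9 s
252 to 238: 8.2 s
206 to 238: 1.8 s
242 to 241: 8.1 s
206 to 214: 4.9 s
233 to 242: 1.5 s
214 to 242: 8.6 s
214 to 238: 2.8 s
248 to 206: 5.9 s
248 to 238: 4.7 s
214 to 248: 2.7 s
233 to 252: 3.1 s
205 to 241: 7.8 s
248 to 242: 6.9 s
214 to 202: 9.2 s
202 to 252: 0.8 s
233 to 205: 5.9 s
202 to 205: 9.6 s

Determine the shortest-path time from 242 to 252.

Settle nodes by increasing distance from 242:
242: 0
233: 1.5  (via 242)
205: 1.9  (via 242)
241: 2  (via 233)
252: 3.1  (via 241)
Shortest route: 242–233–241–252 = 3.1 s.

3.1 s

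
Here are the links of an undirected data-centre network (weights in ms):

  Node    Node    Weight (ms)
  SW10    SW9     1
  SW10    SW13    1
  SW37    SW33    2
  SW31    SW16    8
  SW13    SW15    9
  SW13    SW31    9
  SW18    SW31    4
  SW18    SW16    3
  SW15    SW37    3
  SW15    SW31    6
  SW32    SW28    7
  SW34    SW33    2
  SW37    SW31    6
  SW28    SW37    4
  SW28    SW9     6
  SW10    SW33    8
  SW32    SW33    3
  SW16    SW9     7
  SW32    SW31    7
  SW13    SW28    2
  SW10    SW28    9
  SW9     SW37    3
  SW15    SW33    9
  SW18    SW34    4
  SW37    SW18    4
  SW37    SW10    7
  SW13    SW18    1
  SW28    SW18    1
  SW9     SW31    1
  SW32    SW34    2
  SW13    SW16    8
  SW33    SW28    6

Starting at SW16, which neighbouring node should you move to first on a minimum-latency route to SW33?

SW18

Candidate routes:
SW16–SW18–SW28–SW37–SW33: 3+1+4+2 = 10
SW16–SW18–SW34–SW33: 3+4+2 = 9
Cheapest is SW16–SW18–SW34–SW33 at 9 ms.
So from SW16 the first move is to SW18.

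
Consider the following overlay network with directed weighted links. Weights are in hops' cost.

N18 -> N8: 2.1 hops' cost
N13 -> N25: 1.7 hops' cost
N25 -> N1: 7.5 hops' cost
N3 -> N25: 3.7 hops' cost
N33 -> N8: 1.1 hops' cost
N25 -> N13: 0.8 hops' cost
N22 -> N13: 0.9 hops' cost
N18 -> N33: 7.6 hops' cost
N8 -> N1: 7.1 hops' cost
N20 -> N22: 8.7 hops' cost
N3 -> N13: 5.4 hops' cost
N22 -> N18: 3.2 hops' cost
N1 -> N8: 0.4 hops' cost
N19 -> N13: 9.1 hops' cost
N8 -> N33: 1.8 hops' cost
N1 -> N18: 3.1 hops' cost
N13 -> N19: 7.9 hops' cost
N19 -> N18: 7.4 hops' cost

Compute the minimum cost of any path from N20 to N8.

14 hops' cost

Candidate routes:
N20–N22–N18–N33–N8: 8.7+3.2+7.6+1.1 = 20.6
N20–N22–N13–N25–N1–N8: 8.7+0.9+1.7+7.5+0.4 = 19.2
N20–N22–N13–N25–N1–N18–N8: 8.7+0.9+1.7+7.5+3.1+2.1 = 24
N20–N22–N18–N8: 8.7+3.2+2.1 = 14
Cheapest is N20–N22–N18–N8 at 14 hops' cost.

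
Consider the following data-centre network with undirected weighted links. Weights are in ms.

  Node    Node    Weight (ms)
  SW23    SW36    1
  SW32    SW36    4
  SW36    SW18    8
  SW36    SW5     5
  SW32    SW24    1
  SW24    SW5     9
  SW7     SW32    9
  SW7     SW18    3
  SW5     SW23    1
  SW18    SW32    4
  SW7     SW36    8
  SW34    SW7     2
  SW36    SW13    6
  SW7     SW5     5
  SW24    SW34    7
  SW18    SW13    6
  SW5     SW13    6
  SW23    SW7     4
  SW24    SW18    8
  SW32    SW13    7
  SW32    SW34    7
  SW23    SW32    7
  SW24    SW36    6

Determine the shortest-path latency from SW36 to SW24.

5 ms

Settle nodes by increasing distance from SW36:
SW36: 0
SW23: 1  (via SW36)
SW5: 2  (via SW23)
SW32: 4  (via SW36)
SW24: 5  (via SW32)
Shortest route: SW36 → SW32 → SW24 = 5 ms.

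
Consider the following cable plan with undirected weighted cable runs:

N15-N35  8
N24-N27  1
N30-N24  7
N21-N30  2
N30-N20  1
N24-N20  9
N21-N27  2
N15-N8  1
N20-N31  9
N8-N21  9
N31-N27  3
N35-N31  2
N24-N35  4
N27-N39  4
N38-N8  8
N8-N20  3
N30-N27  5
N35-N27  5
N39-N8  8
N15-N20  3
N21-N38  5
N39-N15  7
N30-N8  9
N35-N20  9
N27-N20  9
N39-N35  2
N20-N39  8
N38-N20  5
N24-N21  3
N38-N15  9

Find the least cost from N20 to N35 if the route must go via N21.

10

Shortest N20→N21: N20–N30–N21 = 3
Shortest N21→N35: N21–N27–N35 = 7
Total via N21: 3 + 7 = 10.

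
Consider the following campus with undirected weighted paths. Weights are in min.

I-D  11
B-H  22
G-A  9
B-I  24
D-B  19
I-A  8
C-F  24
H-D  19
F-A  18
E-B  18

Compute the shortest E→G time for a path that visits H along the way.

87 min

Best E to H: E → B → H costing 40
Shortest H→G: H → D → I → A → G = 47
Total via H: 40 + 47 = 87 min.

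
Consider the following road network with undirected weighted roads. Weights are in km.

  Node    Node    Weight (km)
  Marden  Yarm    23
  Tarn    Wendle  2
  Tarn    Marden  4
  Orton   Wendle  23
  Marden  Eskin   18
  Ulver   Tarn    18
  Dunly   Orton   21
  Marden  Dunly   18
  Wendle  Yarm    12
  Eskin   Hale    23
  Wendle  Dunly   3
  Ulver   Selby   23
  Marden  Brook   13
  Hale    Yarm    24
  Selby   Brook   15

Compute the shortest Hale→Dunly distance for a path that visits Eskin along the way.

50 km

Best Hale to Eskin: Hale → Eskin costing 23
Shortest Eskin→Dunly: Eskin → Marden → Tarn → Wendle → Dunly = 27
Total via Eskin: 23 + 27 = 50 km.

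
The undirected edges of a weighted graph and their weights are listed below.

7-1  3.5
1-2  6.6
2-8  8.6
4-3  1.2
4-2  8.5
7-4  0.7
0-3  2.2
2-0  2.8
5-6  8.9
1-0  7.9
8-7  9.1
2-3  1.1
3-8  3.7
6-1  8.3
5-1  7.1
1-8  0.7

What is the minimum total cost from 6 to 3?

Candidate routes:
6 - 1 - 2 - 3: 8.3+6.6+1.1 = 16
6 - 1 - 8 - 3: 8.3+0.7+3.7 = 12.7
6 - 1 - 7 - 4 - 3: 8.3+3.5+0.7+1.2 = 13.7
6 - 1 - 0 - 3: 8.3+7.9+2.2 = 18.4
Cheapest is 6 - 1 - 8 - 3 at 12.7.

12.7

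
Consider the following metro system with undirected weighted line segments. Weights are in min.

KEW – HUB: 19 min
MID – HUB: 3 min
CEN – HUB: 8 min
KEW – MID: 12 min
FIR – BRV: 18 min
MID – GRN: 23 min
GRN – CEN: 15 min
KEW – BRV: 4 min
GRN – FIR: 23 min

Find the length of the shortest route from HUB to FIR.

37 min

Compare a few routes:
HUB–MID–KEW–BRV–FIR: 3+12+4+18 = 37
HUB–CEN–GRN–FIR: 8+15+23 = 46
HUB–MID–GRN–FIR: 3+23+23 = 49
HUB–KEW–BRV–FIR: 19+4+18 = 41
Cheapest is HUB–MID–KEW–BRV–FIR at 37 min.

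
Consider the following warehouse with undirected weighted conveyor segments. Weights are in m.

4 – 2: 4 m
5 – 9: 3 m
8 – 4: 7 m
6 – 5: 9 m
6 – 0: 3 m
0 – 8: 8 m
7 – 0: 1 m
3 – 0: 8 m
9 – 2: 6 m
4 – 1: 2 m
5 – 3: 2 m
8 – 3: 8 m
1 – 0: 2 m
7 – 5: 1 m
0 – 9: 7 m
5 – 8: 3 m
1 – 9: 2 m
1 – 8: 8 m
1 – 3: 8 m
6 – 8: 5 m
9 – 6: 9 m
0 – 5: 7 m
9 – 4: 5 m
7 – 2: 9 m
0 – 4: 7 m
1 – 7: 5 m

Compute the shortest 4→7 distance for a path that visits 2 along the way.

13 m

Shortest 4→2: 4–2 = 4
Shortest 2→7: 2–7 = 9
Total via 2: 4 + 9 = 13 m.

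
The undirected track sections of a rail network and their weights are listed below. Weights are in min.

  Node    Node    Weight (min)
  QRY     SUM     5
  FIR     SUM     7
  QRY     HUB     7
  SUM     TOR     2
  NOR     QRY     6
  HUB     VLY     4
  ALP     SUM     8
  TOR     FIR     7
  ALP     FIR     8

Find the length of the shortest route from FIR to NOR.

18 min

Shortest distances from FIR:
FIR: 0
SUM: 7  (via FIR)
TOR: 7  (via FIR)
ALP: 8  (via FIR)
QRY: 12  (via SUM)
NOR: 18  (via QRY)
Shortest route: FIR → SUM → QRY → NOR = 18 min.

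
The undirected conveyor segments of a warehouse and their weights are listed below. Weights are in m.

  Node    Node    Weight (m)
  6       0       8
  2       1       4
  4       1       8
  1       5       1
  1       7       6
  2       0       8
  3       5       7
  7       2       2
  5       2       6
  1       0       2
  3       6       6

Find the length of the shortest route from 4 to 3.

16 m

Candidate routes:
4 → 1 → 5 → 3: 8+1+7 = 16
4 → 1 → 0 → 6 → 3: 8+2+8+6 = 24
Cheapest is 4 → 1 → 5 → 3 at 16 m.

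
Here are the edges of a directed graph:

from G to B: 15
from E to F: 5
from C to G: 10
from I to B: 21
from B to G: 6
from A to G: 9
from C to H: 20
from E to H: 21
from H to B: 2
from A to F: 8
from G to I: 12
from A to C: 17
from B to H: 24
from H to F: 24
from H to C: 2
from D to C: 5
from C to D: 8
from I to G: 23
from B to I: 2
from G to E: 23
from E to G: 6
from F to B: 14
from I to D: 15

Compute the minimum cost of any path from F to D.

Shortest distances from F:
F: 0
B: 14  (via F)
I: 16  (via B)
G: 20  (via B)
D: 31  (via I)
Shortest route: F → B → I → D = 31.

31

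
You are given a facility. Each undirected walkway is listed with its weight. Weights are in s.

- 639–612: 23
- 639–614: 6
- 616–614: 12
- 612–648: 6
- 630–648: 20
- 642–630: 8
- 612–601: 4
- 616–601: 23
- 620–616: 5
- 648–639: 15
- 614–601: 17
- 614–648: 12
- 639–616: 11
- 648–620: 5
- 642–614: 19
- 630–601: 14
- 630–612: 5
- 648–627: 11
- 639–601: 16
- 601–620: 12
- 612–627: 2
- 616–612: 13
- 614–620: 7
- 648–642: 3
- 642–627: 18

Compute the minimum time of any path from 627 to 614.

20 s

Settle nodes by increasing distance from 627:
627: 0
612: 2  (via 627)
601: 6  (via 612)
630: 7  (via 612)
648: 8  (via 612)
642: 11  (via 648)
620: 13  (via 648)
616: 15  (via 612)
614: 20  (via 648)
Shortest route: 627 → 612 → 648 → 614 = 20 s.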